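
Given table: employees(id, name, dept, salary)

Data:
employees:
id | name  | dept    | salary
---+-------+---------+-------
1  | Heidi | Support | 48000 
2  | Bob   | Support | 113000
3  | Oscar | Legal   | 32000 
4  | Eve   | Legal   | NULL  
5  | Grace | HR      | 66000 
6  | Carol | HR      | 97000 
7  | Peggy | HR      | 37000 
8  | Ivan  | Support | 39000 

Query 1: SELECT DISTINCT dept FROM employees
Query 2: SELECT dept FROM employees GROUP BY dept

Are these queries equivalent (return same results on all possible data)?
Yes, equivalent

Both queries return: [('HR',), ('Legal',), ('Support',)]

Reason: Both get unique depts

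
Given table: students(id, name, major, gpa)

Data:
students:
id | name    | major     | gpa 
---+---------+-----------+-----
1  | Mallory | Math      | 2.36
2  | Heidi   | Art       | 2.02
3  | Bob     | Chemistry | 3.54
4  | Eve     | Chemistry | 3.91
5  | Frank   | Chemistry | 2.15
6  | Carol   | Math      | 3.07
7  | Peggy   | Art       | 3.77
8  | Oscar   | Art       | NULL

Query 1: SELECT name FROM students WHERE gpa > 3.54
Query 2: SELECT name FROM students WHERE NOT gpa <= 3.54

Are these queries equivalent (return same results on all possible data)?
Yes, equivalent

Both queries return: [('Eve',), ('Peggy',)]

Reason: Both filter gpa > 3.54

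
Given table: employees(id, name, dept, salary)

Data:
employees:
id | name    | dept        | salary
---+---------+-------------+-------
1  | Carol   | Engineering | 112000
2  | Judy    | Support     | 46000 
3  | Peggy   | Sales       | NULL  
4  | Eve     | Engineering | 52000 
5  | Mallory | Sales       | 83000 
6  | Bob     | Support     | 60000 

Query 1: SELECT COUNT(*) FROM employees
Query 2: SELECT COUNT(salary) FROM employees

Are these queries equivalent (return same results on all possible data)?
No, not equivalent

Query 1 returns: [(6,)]
Query 2 returns: [(5,)]

Reason: COUNT(*) includes NULLs, COUNT(column) excludes them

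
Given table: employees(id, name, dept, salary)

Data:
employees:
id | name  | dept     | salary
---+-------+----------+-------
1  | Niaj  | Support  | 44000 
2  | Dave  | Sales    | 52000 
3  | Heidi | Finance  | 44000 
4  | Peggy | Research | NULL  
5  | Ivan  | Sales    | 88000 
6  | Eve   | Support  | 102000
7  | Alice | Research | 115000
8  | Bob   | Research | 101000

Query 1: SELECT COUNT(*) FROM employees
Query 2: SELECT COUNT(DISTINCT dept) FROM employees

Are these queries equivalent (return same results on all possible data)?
No, not equivalent

Query 1 returns: [(8,)]
Query 2 returns: [(4,)]

Reason: COUNT(*) counts rows, COUNT(DISTINCT dept) counts unique depts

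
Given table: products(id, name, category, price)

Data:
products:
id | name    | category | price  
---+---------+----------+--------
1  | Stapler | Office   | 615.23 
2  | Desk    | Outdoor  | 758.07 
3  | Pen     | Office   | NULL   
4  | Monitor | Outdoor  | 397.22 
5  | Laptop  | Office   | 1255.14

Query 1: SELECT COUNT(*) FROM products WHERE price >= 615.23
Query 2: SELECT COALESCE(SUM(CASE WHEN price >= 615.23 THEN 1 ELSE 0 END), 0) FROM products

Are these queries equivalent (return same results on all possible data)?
Yes, equivalent

Both queries return: [(3,)]

Reason: COUNT with WHERE vs conditional SUM (COALESCE handles empty-table NULL)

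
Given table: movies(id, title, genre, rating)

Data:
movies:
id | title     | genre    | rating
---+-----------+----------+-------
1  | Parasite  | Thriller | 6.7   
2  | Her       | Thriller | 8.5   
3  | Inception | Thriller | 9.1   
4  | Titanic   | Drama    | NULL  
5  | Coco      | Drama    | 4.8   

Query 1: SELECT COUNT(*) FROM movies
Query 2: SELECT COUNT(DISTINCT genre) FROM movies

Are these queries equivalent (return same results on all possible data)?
No, not equivalent

Query 1 returns: [(5,)]
Query 2 returns: [(2,)]

Reason: COUNT(*) counts rows, COUNT(DISTINCT genre) counts unique genres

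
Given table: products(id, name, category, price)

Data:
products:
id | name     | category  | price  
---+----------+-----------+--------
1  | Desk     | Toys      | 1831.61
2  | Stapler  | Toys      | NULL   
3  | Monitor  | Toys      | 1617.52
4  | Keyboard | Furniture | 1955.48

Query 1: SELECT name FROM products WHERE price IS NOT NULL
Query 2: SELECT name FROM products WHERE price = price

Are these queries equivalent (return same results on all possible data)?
Yes, equivalent

Both queries return: [('Desk',), ('Keyboard',), ('Monitor',)]

Reason: IS NOT NULL vs self-equality (both exclude NULLs)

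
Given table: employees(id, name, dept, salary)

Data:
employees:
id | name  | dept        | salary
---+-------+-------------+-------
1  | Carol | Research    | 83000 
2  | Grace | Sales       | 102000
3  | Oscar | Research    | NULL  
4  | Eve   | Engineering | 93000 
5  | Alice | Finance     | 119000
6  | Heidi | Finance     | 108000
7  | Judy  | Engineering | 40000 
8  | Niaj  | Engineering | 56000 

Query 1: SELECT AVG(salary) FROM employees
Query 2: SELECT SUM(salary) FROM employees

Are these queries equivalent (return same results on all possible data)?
No, not equivalent

Query 1 returns: [(85857.14285714286,)]
Query 2 returns: [(601000,)]

Reason: AVG vs SUM give different aggregate values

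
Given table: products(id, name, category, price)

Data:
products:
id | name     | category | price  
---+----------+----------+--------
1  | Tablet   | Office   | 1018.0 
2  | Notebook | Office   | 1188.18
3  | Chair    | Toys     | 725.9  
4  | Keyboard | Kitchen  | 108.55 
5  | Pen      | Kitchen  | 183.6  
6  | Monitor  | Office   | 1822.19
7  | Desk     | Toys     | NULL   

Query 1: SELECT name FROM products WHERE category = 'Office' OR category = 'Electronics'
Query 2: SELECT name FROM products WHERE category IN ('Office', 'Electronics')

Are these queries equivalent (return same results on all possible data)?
Yes, equivalent

Both queries return: [('Monitor',), ('Notebook',), ('Tablet',)]

Reason: OR vs IN are equivalent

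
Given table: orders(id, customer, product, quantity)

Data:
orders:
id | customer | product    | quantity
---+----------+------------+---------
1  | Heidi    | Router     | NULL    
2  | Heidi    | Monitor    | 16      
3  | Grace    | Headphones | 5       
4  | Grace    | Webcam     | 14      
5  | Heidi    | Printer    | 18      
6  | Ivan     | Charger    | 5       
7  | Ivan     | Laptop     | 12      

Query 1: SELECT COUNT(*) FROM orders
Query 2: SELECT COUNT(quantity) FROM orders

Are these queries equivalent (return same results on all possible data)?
No, not equivalent

Query 1 returns: [(7,)]
Query 2 returns: [(6,)]

Reason: COUNT(*) includes NULLs, COUNT(column) excludes them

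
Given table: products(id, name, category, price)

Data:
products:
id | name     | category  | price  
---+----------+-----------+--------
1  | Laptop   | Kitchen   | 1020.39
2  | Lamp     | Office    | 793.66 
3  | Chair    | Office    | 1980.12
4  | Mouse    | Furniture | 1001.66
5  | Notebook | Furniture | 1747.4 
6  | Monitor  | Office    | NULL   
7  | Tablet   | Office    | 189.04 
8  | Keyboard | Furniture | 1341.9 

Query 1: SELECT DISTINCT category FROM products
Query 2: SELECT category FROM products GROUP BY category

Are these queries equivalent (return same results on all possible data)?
Yes, equivalent

Both queries return: [('Furniture',), ('Kitchen',), ('Office',)]

Reason: Both get unique categorys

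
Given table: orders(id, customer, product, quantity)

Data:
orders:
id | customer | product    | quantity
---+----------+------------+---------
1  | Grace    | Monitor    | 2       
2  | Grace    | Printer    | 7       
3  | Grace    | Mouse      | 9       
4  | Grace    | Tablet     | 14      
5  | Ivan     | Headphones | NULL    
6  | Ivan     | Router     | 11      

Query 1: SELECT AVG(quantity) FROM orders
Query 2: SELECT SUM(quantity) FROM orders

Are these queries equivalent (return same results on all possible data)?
No, not equivalent

Query 1 returns: [(8.6,)]
Query 2 returns: [(43,)]

Reason: AVG vs SUM give different aggregate values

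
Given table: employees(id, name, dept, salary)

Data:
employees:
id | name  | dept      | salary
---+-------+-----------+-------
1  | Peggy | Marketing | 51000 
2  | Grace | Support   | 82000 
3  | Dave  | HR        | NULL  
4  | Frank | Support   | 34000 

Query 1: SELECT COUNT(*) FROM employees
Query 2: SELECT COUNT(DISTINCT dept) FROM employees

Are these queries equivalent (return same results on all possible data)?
No, not equivalent

Query 1 returns: [(4,)]
Query 2 returns: [(3,)]

Reason: COUNT(*) counts rows, COUNT(DISTINCT dept) counts unique depts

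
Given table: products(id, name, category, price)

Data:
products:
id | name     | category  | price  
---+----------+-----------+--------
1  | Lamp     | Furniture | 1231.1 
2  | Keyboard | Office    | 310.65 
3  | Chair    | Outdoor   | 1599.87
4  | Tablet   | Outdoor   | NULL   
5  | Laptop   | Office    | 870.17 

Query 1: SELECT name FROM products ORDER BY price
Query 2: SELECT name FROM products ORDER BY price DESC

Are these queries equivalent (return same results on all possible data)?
No, not equivalent

Query 1 returns: [('Tablet',), ('Keyboard',), ('Laptop',), ('Lamp',), ('Chair',)]
Query 2 returns: [('Chair',), ('Lamp',), ('Laptop',), ('Keyboard',), ('Tablet',)]

Reason: ASC vs DESC gives opposite ordering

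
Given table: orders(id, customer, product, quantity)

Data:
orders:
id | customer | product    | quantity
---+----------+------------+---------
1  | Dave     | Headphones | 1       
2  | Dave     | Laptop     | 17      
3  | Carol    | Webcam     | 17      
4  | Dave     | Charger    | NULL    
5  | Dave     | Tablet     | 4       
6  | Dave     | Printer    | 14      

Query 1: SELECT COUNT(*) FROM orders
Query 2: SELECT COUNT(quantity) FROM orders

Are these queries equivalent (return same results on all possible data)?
No, not equivalent

Query 1 returns: [(6,)]
Query 2 returns: [(5,)]

Reason: COUNT(*) includes NULLs, COUNT(column) excludes them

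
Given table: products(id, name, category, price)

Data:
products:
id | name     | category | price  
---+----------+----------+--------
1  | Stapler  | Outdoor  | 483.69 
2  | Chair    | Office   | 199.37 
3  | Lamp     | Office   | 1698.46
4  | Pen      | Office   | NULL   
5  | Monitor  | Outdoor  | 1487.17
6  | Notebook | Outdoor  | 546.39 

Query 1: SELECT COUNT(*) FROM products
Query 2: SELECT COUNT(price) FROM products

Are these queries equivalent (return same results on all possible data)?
No, not equivalent

Query 1 returns: [(6,)]
Query 2 returns: [(5,)]

Reason: COUNT(*) includes NULLs, COUNT(column) excludes them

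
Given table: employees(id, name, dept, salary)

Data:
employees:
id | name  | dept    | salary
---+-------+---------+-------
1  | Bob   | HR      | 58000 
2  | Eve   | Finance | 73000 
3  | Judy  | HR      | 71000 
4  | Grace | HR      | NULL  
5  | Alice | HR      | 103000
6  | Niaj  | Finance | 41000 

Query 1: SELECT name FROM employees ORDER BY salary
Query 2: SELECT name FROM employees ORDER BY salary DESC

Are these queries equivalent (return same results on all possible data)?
No, not equivalent

Query 1 returns: [('Grace',), ('Niaj',), ('Bob',), ('Judy',), ('Eve',), ('Alice',)]
Query 2 returns: [('Alice',), ('Eve',), ('Judy',), ('Bob',), ('Niaj',), ('Grace',)]

Reason: ASC vs DESC gives opposite ordering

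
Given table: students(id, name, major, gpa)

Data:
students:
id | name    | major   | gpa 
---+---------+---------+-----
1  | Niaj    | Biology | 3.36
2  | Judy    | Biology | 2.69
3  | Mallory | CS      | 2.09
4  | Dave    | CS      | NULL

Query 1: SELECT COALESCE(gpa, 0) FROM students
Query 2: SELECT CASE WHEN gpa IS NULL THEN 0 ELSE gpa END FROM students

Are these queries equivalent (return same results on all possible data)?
Yes, equivalent

Both queries return: [(0,), (2.09,), (2.69,), (3.36,)]

Reason: COALESCE vs CASE for NULL handling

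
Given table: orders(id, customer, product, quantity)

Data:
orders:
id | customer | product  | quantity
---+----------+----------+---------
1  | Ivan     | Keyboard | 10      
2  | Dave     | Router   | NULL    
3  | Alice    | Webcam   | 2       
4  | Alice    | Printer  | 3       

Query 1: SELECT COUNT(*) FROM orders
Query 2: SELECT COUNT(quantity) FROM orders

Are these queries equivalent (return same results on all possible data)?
No, not equivalent

Query 1 returns: [(4,)]
Query 2 returns: [(3,)]

Reason: COUNT(*) includes NULLs, COUNT(column) excludes them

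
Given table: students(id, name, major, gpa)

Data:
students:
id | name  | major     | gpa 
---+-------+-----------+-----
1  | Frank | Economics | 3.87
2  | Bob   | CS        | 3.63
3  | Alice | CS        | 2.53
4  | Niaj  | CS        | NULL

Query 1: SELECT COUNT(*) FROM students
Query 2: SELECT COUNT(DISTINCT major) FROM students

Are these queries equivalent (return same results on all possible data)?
No, not equivalent

Query 1 returns: [(4,)]
Query 2 returns: [(2,)]

Reason: COUNT(*) counts rows, COUNT(DISTINCT major) counts unique majors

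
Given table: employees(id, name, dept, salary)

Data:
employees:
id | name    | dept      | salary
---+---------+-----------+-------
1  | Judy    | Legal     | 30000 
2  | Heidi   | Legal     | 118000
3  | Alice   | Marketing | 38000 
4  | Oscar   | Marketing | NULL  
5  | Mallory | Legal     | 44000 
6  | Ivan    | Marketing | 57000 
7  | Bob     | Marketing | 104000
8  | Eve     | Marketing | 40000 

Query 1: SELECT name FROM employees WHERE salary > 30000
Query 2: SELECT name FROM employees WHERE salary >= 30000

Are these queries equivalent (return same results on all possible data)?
No, not equivalent

Query 1 returns: [('Heidi',), ('Alice',), ('Mallory',), ('Ivan',), ('Bob',), ('Eve',)]
Query 2 returns: [('Judy',), ('Heidi',), ('Alice',), ('Mallory',), ('Ivan',), ('Bob',), ('Eve',)]

Reason: > vs >= gives different results when salary = 30000 exists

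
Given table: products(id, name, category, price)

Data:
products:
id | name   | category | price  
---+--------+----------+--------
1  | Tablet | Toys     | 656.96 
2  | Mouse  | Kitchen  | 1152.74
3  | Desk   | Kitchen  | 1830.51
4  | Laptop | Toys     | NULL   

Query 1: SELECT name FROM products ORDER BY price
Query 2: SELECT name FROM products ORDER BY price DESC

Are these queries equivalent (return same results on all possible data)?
No, not equivalent

Query 1 returns: [('Laptop',), ('Tablet',), ('Mouse',), ('Desk',)]
Query 2 returns: [('Desk',), ('Mouse',), ('Tablet',), ('Laptop',)]

Reason: ASC vs DESC gives opposite ordering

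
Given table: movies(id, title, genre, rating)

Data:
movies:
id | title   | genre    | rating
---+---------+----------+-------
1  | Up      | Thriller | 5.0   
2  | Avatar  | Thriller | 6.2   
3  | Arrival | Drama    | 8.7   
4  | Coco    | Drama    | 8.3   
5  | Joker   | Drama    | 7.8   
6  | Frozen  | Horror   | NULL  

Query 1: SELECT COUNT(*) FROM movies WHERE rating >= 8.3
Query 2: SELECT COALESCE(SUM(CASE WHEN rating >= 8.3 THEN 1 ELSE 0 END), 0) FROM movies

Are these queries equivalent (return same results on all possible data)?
Yes, equivalent

Both queries return: [(2,)]

Reason: COUNT with WHERE vs conditional SUM (COALESCE handles empty-table NULL)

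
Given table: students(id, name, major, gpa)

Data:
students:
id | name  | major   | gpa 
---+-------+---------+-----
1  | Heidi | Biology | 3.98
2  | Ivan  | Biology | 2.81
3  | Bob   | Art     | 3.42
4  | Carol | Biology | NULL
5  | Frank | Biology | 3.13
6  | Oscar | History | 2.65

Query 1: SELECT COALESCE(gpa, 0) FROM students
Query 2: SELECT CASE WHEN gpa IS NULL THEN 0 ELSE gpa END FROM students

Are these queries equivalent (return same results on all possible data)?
Yes, equivalent

Both queries return: [(0,), (2.65,), (2.81,), (3.13,), (3.42,), (3.98,)]

Reason: COALESCE vs CASE for NULL handling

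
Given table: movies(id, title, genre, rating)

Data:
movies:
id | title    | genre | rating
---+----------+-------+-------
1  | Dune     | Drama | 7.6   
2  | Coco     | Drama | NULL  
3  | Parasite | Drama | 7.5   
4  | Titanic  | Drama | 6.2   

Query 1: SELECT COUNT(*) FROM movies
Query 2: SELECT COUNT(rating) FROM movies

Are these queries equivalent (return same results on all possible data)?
No, not equivalent

Query 1 returns: [(4,)]
Query 2 returns: [(3,)]

Reason: COUNT(*) includes NULLs, COUNT(column) excludes them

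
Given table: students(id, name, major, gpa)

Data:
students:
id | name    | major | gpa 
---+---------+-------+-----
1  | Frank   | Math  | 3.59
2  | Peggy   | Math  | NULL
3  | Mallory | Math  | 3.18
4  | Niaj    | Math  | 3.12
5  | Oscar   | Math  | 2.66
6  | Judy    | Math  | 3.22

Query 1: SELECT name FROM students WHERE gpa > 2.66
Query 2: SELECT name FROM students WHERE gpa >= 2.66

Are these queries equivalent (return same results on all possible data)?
No, not equivalent

Query 1 returns: [('Frank',), ('Mallory',), ('Niaj',), ('Judy',)]
Query 2 returns: [('Frank',), ('Mallory',), ('Niaj',), ('Oscar',), ('Judy',)]

Reason: > vs >= gives different results when gpa = 2.66 exists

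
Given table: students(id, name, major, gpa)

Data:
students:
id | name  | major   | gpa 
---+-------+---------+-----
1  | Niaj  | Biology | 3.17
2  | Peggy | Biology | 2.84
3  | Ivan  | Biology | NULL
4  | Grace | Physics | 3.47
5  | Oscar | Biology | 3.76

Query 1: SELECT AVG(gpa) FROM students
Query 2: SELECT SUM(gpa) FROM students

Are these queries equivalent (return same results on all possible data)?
No, not equivalent

Query 1 returns: [(3.31,)]
Query 2 returns: [(13.24,)]

Reason: AVG vs SUM give different aggregate values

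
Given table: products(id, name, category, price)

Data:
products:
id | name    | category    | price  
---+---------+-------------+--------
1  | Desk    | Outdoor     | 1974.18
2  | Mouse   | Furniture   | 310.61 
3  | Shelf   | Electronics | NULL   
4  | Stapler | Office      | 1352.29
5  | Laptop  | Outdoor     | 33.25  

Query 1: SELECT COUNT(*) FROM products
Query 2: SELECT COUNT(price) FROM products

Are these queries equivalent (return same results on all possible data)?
No, not equivalent

Query 1 returns: [(5,)]
Query 2 returns: [(4,)]

Reason: COUNT(*) includes NULLs, COUNT(column) excludes them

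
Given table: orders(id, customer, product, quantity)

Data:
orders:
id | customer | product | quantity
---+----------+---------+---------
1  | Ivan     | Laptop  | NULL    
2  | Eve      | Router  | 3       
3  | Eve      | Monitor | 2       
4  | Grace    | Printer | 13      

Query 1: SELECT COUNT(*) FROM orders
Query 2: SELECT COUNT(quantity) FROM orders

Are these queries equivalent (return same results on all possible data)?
No, not equivalent

Query 1 returns: [(4,)]
Query 2 returns: [(3,)]

Reason: COUNT(*) includes NULLs, COUNT(column) excludes them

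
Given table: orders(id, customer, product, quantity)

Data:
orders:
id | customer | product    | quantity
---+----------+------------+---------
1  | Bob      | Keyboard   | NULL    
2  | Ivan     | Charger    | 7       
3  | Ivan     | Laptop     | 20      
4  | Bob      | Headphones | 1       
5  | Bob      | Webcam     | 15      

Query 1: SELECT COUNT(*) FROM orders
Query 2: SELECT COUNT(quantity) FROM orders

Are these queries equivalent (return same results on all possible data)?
No, not equivalent

Query 1 returns: [(5,)]
Query 2 returns: [(4,)]

Reason: COUNT(*) includes NULLs, COUNT(column) excludes them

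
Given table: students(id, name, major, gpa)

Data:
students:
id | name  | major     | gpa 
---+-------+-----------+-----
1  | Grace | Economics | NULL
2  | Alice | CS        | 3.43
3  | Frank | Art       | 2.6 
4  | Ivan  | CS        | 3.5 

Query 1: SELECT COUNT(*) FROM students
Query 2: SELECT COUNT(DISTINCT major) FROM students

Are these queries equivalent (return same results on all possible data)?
No, not equivalent

Query 1 returns: [(4,)]
Query 2 returns: [(3,)]

Reason: COUNT(*) counts rows, COUNT(DISTINCT major) counts unique majors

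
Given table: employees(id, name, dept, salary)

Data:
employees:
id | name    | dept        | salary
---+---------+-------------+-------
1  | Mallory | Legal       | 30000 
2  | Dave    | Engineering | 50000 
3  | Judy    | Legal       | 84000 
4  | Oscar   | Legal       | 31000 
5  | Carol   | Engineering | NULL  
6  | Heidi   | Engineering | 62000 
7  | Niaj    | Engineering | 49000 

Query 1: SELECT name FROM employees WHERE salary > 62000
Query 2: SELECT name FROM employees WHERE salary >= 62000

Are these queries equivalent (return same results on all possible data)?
No, not equivalent

Query 1 returns: [('Judy',)]
Query 2 returns: [('Judy',), ('Heidi',)]

Reason: > vs >= gives different results when salary = 62000 exists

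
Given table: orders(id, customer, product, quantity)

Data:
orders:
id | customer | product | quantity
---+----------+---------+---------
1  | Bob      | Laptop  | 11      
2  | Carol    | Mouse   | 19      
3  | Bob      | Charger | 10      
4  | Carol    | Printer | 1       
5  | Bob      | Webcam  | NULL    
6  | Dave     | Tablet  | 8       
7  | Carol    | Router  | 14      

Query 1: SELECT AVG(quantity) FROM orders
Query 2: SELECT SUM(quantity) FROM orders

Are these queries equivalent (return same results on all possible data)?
No, not equivalent

Query 1 returns: [(10.5,)]
Query 2 returns: [(63,)]

Reason: AVG vs SUM give different aggregate values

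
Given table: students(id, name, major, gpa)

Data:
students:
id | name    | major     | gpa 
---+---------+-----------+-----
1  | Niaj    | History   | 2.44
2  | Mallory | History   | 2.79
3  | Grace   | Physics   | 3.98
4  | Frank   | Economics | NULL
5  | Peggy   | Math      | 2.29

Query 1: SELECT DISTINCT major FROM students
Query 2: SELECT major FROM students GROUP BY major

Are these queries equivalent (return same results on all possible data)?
Yes, equivalent

Both queries return: [('Economics',), ('History',), ('Math',), ('Physics',)]

Reason: Both get unique majors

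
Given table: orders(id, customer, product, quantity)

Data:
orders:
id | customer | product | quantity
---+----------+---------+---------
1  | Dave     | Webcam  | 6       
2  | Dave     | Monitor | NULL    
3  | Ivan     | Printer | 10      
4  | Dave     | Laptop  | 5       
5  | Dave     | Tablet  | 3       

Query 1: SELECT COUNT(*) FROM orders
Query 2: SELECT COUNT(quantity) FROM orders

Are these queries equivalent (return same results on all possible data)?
No, not equivalent

Query 1 returns: [(5,)]
Query 2 returns: [(4,)]

Reason: COUNT(*) includes NULLs, COUNT(column) excludes them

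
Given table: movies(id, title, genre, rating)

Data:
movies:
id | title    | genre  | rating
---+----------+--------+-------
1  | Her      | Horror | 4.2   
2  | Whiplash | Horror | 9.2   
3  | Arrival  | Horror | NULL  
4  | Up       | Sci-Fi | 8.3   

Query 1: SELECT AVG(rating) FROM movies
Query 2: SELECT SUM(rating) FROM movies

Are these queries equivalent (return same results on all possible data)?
No, not equivalent

Query 1 returns: [(7.233333333333333,)]
Query 2 returns: [(21.7,)]

Reason: AVG vs SUM give different aggregate values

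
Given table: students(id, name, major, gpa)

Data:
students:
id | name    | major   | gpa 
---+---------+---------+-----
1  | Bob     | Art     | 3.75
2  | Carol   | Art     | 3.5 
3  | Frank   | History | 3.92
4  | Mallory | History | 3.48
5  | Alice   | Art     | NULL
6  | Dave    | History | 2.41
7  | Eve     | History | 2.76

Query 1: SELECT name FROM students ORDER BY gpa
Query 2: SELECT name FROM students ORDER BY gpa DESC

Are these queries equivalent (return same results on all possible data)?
No, not equivalent

Query 1 returns: [('Alice',), ('Dave',), ('Eve',), ('Mallory',), ('Carol',), ('Bob',), ('Frank',)]
Query 2 returns: [('Frank',), ('Bob',), ('Carol',), ('Mallory',), ('Eve',), ('Dave',), ('Alice',)]

Reason: ASC vs DESC gives opposite ordering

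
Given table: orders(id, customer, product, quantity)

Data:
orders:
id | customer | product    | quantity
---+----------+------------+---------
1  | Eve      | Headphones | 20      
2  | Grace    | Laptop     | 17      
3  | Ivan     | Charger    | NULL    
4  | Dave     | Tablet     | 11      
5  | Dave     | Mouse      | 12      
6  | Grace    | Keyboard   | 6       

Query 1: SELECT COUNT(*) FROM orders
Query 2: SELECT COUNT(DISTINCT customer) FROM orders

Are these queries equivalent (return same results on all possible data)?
No, not equivalent

Query 1 returns: [(6,)]
Query 2 returns: [(4,)]

Reason: COUNT(*) counts rows, COUNT(DISTINCT customer) counts unique customers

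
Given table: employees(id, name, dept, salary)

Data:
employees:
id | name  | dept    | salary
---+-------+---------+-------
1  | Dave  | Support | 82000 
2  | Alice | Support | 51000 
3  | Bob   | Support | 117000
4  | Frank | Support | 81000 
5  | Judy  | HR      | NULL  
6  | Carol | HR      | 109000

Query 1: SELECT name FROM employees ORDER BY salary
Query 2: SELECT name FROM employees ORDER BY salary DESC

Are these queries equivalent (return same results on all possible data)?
No, not equivalent

Query 1 returns: [('Judy',), ('Alice',), ('Frank',), ('Dave',), ('Carol',), ('Bob',)]
Query 2 returns: [('Bob',), ('Carol',), ('Dave',), ('Frank',), ('Alice',), ('Judy',)]

Reason: ASC vs DESC gives opposite ordering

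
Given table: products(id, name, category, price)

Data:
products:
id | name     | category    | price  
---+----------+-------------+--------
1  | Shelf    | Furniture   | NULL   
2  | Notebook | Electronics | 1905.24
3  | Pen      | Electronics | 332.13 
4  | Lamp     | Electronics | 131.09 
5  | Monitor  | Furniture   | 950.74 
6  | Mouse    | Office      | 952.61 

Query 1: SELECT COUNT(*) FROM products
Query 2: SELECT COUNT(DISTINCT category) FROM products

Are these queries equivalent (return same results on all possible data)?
No, not equivalent

Query 1 returns: [(6,)]
Query 2 returns: [(3,)]

Reason: COUNT(*) counts rows, COUNT(DISTINCT category) counts unique categorys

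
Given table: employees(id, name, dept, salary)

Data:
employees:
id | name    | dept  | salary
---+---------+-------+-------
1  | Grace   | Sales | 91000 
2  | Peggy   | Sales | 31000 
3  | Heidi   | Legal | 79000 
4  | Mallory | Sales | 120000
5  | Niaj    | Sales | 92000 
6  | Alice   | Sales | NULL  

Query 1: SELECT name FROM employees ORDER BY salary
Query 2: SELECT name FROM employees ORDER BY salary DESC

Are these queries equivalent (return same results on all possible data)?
No, not equivalent

Query 1 returns: [('Alice',), ('Peggy',), ('Heidi',), ('Grace',), ('Niaj',), ('Mallory',)]
Query 2 returns: [('Mallory',), ('Niaj',), ('Grace',), ('Heidi',), ('Peggy',), ('Alice',)]

Reason: ASC vs DESC gives opposite ordering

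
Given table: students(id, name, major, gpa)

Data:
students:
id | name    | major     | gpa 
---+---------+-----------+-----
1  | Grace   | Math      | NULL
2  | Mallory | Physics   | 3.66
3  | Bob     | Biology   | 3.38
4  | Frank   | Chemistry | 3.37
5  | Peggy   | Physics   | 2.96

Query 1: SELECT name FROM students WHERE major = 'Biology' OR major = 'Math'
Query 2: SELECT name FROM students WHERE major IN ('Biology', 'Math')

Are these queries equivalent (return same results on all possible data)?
Yes, equivalent

Both queries return: [('Bob',), ('Grace',)]

Reason: OR vs IN are equivalent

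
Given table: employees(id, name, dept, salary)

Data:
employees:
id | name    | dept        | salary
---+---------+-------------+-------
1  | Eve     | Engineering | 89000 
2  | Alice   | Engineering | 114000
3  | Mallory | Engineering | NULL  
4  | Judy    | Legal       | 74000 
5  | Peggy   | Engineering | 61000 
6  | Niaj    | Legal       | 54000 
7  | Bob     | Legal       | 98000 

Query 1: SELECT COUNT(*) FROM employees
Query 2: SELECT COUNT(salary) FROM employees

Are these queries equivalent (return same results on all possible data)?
No, not equivalent

Query 1 returns: [(7,)]
Query 2 returns: [(6,)]

Reason: COUNT(*) includes NULLs, COUNT(column) excludes them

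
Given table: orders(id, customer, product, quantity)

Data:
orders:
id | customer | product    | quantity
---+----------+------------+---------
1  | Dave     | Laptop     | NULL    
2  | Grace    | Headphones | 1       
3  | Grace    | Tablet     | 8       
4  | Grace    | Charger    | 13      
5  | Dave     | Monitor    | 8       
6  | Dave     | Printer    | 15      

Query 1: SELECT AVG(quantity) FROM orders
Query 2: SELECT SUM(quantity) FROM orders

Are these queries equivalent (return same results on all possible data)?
No, not equivalent

Query 1 returns: [(9.0,)]
Query 2 returns: [(45,)]

Reason: AVG vs SUM give different aggregate values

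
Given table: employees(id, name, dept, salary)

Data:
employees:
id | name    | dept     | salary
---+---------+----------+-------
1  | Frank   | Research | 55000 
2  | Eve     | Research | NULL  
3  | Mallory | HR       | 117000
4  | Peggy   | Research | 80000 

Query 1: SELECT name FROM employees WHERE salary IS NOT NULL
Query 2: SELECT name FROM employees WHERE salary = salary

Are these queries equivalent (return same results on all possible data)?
Yes, equivalent

Both queries return: [('Frank',), ('Mallory',), ('Peggy',)]

Reason: IS NOT NULL vs self-equality (both exclude NULLs)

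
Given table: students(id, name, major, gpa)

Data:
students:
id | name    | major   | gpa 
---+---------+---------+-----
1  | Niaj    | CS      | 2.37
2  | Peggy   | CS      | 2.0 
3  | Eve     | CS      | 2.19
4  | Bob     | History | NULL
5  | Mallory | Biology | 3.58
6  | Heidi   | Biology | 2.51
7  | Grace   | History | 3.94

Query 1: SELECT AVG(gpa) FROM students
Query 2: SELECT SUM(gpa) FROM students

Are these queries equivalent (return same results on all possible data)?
No, not equivalent

Query 1 returns: [(2.765,)]
Query 2 returns: [(16.59,)]

Reason: AVG vs SUM give different aggregate values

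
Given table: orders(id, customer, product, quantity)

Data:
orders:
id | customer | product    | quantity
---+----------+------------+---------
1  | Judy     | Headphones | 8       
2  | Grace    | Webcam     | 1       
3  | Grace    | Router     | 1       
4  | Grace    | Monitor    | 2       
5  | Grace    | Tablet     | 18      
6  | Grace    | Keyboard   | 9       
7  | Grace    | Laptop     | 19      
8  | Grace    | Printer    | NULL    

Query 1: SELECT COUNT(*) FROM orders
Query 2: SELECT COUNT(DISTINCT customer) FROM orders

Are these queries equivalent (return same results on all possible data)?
No, not equivalent

Query 1 returns: [(8,)]
Query 2 returns: [(2,)]

Reason: COUNT(*) counts rows, COUNT(DISTINCT customer) counts unique customers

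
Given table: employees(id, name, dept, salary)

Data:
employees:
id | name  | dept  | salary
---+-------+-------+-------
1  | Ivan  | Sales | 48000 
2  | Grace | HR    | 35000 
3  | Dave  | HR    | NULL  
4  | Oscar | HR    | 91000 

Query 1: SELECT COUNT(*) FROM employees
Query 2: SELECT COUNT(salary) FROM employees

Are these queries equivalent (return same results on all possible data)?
No, not equivalent

Query 1 returns: [(4,)]
Query 2 returns: [(3,)]

Reason: COUNT(*) includes NULLs, COUNT(column) excludes them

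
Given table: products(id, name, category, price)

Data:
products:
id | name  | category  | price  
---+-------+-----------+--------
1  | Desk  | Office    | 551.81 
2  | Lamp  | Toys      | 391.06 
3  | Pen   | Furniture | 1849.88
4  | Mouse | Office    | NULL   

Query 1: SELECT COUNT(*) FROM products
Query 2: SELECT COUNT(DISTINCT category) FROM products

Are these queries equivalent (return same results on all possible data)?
No, not equivalent

Query 1 returns: [(4,)]
Query 2 returns: [(3,)]

Reason: COUNT(*) counts rows, COUNT(DISTINCT category) counts unique categorys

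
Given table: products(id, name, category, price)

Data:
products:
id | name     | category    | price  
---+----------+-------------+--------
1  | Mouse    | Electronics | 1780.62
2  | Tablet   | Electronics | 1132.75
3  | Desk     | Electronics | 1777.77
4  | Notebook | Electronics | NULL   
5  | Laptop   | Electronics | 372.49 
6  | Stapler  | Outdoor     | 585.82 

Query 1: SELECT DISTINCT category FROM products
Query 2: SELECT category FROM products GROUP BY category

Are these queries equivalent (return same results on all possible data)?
Yes, equivalent

Both queries return: [('Electronics',), ('Outdoor',)]

Reason: Both get unique categorys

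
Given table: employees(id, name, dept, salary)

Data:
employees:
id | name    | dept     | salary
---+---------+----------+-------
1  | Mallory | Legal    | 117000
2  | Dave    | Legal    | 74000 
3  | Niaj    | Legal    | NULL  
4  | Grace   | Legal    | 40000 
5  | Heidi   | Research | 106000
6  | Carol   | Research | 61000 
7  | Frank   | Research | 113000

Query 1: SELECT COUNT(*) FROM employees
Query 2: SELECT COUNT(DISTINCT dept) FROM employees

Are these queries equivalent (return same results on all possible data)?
No, not equivalent

Query 1 returns: [(7,)]
Query 2 returns: [(2,)]

Reason: COUNT(*) counts rows, COUNT(DISTINCT dept) counts unique depts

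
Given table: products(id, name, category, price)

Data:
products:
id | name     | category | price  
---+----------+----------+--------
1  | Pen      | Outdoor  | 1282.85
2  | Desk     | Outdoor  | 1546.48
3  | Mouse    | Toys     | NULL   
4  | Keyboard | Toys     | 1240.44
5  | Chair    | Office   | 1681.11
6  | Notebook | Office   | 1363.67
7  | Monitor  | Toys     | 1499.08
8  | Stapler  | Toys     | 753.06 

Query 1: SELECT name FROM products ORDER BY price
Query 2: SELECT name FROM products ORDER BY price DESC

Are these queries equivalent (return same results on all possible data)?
No, not equivalent

Query 1 returns: [('Mouse',), ('Stapler',), ('Keyboard',), ('Pen',), ('Notebook',), ('Monitor',), ('Desk',), ('Chair',)]
Query 2 returns: [('Chair',), ('Desk',), ('Monitor',), ('Notebook',), ('Pen',), ('Keyboard',), ('Stapler',), ('Mouse',)]

Reason: ASC vs DESC gives opposite ordering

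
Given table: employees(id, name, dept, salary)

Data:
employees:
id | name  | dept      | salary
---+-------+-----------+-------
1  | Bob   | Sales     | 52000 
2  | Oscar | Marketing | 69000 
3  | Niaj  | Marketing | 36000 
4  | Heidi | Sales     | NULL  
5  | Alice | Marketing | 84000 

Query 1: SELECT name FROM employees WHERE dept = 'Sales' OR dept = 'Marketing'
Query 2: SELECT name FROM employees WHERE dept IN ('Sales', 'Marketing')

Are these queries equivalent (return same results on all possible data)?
Yes, equivalent

Both queries return: [('Alice',), ('Bob',), ('Heidi',), ('Niaj',), ('Oscar',)]

Reason: OR vs IN are equivalent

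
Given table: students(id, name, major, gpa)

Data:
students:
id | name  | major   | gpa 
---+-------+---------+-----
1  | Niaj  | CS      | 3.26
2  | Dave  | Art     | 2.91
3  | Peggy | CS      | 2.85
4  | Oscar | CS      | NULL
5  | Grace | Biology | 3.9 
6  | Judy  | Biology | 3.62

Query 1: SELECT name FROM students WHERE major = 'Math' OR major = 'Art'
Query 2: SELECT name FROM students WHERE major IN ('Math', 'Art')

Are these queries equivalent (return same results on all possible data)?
Yes, equivalent

Both queries return: [('Dave',)]

Reason: OR vs IN are equivalent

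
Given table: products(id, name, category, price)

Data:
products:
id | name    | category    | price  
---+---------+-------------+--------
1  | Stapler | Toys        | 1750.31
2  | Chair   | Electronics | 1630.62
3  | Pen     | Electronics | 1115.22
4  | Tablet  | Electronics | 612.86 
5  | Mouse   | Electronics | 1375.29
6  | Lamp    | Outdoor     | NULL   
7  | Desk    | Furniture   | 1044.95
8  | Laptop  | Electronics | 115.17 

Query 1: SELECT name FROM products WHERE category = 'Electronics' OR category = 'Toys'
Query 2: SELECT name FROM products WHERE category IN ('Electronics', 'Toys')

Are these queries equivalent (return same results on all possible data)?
Yes, equivalent

Both queries return: [('Chair',), ('Laptop',), ('Mouse',), ('Pen',), ('Stapler',), ('Tablet',)]

Reason: OR vs IN are equivalent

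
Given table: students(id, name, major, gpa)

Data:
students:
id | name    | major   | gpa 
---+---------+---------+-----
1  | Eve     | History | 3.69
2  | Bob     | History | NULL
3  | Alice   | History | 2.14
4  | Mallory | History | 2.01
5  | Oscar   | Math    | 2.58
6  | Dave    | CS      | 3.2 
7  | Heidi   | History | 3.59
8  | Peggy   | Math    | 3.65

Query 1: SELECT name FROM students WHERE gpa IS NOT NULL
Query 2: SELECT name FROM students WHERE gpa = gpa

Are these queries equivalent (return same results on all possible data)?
Yes, equivalent

Both queries return: [('Alice',), ('Dave',), ('Eve',), ('Heidi',), ('Mallory',), ('Oscar',), ('Peggy',)]

Reason: IS NOT NULL vs self-equality (both exclude NULLs)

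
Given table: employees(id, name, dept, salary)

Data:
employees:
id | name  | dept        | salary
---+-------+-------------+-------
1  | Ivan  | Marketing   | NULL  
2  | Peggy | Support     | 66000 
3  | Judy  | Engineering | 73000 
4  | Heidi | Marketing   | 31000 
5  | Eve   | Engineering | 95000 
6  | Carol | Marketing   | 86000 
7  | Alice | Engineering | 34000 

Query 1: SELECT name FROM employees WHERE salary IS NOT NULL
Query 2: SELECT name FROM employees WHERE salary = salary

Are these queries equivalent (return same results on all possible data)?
Yes, equivalent

Both queries return: [('Alice',), ('Carol',), ('Eve',), ('Heidi',), ('Judy',), ('Peggy',)]

Reason: IS NOT NULL vs self-equality (both exclude NULLs)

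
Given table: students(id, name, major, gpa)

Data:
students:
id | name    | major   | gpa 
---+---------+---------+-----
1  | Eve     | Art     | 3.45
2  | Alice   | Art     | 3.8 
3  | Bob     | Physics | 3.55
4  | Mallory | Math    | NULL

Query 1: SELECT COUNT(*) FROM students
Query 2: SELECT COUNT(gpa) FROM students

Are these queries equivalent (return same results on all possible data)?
No, not equivalent

Query 1 returns: [(4,)]
Query 2 returns: [(3,)]

Reason: COUNT(*) includes NULLs, COUNT(column) excludes them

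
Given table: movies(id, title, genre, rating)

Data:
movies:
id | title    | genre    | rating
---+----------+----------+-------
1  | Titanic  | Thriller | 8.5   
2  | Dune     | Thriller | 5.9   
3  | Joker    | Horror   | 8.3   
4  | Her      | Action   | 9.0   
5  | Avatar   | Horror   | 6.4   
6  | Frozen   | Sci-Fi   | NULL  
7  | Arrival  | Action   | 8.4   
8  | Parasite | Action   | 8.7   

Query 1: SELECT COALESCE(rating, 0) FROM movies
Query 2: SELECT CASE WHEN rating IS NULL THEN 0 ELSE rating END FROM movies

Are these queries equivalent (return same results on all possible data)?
Yes, equivalent

Both queries return: [(0,), (5.9,), (6.4,), (8.3,), (8.4,), (8.5,), (8.7,), (9.0,)]

Reason: COALESCE vs CASE for NULL handling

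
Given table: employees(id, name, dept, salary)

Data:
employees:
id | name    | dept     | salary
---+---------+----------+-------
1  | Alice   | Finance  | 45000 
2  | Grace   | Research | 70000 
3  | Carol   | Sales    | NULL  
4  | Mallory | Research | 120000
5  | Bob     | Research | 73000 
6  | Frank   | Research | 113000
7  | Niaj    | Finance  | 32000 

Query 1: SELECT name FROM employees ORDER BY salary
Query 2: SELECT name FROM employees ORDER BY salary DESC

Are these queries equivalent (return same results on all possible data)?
No, not equivalent

Query 1 returns: [('Carol',), ('Niaj',), ('Alice',), ('Grace',), ('Bob',), ('Frank',), ('Mallory',)]
Query 2 returns: [('Mallory',), ('Frank',), ('Bob',), ('Grace',), ('Alice',), ('Niaj',), ('Carol',)]

Reason: ASC vs DESC gives opposite ordering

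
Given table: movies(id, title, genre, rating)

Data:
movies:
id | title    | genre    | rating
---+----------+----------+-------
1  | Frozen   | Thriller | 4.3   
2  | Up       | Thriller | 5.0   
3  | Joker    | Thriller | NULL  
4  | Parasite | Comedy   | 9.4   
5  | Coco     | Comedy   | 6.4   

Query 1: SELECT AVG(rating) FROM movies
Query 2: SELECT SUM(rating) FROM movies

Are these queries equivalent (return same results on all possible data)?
No, not equivalent

Query 1 returns: [(6.275,)]
Query 2 returns: [(25.1,)]

Reason: AVG vs SUM give different aggregate values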